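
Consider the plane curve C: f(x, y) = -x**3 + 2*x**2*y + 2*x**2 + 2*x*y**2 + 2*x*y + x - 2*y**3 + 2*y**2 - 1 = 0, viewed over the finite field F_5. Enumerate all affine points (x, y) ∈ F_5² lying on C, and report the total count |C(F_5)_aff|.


Affine F_5-points: {(1, 3), (4, 2)}; count = 2.

For each of the 25 pairs (x, y) ∈ F_5², evaluate f(x, y) mod 5. Record the zeros.
  x = 0: [0↦4, 1↦4, 2↦1, 3↦3, 4↦3]  zeros at y ∈ ∅
  x = 1: [0↦1, 1↦2, 2↦4, 3↦0, 4↦3]  zeros at y ∈ {3}
  x = 2: [0↦1, 1↦2, 2↦3, 3↦2, 4↦2]  zeros at y ∈ ∅
  x = 3: [0↦3, 1↦3, 2↦2, 3↦3, 4↦4]  zeros at y ∈ ∅
  x = 4: [0↦1, 1↦4, 2↦0, 3↦2, 4↦3]  zeros at y ∈ {2}
Collecting zeros: affine points = {(1, 3), (4, 2)}.
Total count |C(F_5)_aff| = 2.


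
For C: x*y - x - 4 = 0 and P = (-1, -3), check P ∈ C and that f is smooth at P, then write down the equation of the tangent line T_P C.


Tangent line at P: -4*x - y - 7 = 0.

Step 1: f(-1, -3) = 0, so P lies on C.
Step 2: partial derivatives
  f_x(x, y) = y - 1, f_y(x, y) = x.
  f_x(P) = -4, f_y(P) = -1 (gradient nonzero, so P is smooth).
Step 3: tangent line at P: -4·(x − -1) + -1·(y − -3) = 0.
Expanding: -4*x - y - 7 = 0.


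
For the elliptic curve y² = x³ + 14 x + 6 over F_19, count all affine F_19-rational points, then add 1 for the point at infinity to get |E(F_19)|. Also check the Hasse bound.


Affine points = {(0, 5), (0, 14), (2, 2), (2, 17), (5, 7), (5, 12), (9, 5), (9, 14), (10, 5), (10, 14), (11, 3), (11, 16), (14, 1), (14, 18), (15, 0)}; affine count = 15; |E(F_19)| = 16.

Discriminant check: Δ ∝ 4a³ + 27b² = 4·14³ + 27·6² = 4·2744 + 27·36 ≡ 16 (mod 19). Nonzero ⇒ E is nonsingular.
For each x ∈ F_19, compute rhs = x³ + 14·x + 6 mod 19, then count y ∈ F_19 with y² ≡ rhs.
  x = 0: rhs = 6, matching y values: 5, 14 (2 points).
  x = 1: rhs = 2, matching y values: none (0 points).
  x = 2: rhs = 4, matching y values: 2, 17 (2 points).
  x = 3: rhs = 18, matching y values: none (0 points).
  x = 4: rhs = 12, matching y values: none (0 points).
  x = 5: rhs = 11, matching y values: 7, 12 (2 points).
  x = 6: rhs = 2, matching y values: none (0 points).
  x = 7: rhs = 10, matching y values: none (0 points).
  x = 8: rhs = 3, matching y values: none (0 points).
  x = 9: rhs = 6, matching y values: 5, 14 (2 points).
  x = 10: rhs = 6, matching y values: 5, 14 (2 points).
  x = 11: rhs = 9, matching y values: 3, 16 (2 points).
  x = 12: rhs = 2, matching y values: none (0 points).
  x = 13: rhs = 10, matching y values: none (0 points).
  x = 14: rhs = 1, matching y values: 1, 18 (2 points).
  x = 15: rhs = 0, matching y values: 0 (1 points).
  x = 16: rhs = 13, matching y values: none (0 points).
  x = 17: rhs = 8, matching y values: none (0 points).
  x = 18: rhs = 10, matching y values: none (0 points).
Total affine count: 15.
Full point count |E(F_19)| = 15 + 1 = 16.
Hasse bound: |16 − (19+1)| = |-4| = 4 ≤ 2√19 ≈ 8.7178 ✓.


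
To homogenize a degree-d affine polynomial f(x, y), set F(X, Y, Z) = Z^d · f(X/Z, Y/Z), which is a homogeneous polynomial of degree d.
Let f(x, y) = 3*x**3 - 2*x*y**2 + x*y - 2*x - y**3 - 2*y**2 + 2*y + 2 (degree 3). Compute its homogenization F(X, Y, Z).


F(X, Y, Z) = 3*X**3 - 2*X*Y**2 + X*Y*Z - 2*X*Z**2 - Y**3 - 2*Y**2*Z + 2*Y*Z**2 + 2*Z**3

deg(f) = 3.
Substitute x = X/Z, y = Y/Z into f, then multiply by Z^3.
  monomial 3·x^3·y^0 ↦ 3·X^3·Y^0·Z^0.
  monomial -2·x^1·y^2 ↦ -2·X^1·Y^2·Z^0.
  monomial 1·x^1·y^1 ↦ 1·X^1·Y^1·Z^1.
  monomial -2·x^1·y^0 ↦ -2·X^1·Y^0·Z^2.
  monomial -1·x^0·y^3 ↦ -1·X^0·Y^3·Z^0.
  monomial -2·x^0·y^2 ↦ -2·X^0·Y^2·Z^1.
  monomial 2·x^0·y^1 ↦ 2·X^0·Y^1·Z^2.
  monomial 2·x^0·y^0 ↦ 2·X^0·Y^0·Z^3.
Collecting: F(X, Y, Z) = 3*X**3 - 2*X*Y**2 + X*Y*Z - 2*X*Z**2 - Y**3 - 2*Y**2*Z + 2*Y*Z**2 + 2*Z**3.


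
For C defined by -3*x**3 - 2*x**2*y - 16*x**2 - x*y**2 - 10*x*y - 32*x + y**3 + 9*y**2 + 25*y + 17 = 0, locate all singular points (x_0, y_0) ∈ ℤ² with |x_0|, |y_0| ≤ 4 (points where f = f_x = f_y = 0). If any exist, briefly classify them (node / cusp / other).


Singular points: {(-1, -3)}; classification: node.

Compute partial derivatives:
  f_x = -9*x**2 - 4*x*y - 32*x - y**2 - 10*y - 32.
  f_y = -2*x**2 - 2*x*y - 10*x + 3*y**2 + 18*y + 25.
Scan x_0 ∈ {−4, ..., 4}. For each x_0, f_y(x_0, y) is a polynomial in y; find its integer roots y ∈ {−4, ..., 4}, then test f_x and f at those candidates.
  x = -4: f_y(-4, y) = 3*y**2 + 26*y + 33; no integer root y with |y| ≤ 4.
  x = -3: f_y(-3, y) = 3*y**2 + 24*y + 37; no integer root y with |y| ≤ 4.
  x = -2: f_y(-2, y) = 3*y**2 + 22*y + 37; no integer root y with |y| ≤ 4.
  x = -1: f_y(-1, y) = 3*y**2 + 20*y + 33; vanishes at y ∈ {-3}. (-1, -3): f_x = 0, f = 0 — SINGULAR.
  x = 0: f_y(0, y) = 3*y**2 + 18*y + 25; no integer root y with |y| ≤ 4.
  x = 1: f_y(1, y) = 3*y**2 + 16*y + 13; vanishes at y ∈ {-1}. (1, -1): f_x = -60 ≠ 0.
  x = 2: f_y(2, y) = 3*y**2 + 14*y - 3; no integer root y with |y| ≤ 4.
  x = 3: f_y(3, y) = 3*y**2 + 12*y - 23; no integer root y with |y| ≤ 4.
  x = 4: f_y(4, y) = 3*y**2 + 10*y - 47; no integer root y with |y| ≤ 4.
Only singular point on the grid: (-1, -3).
Classify: substitute x = -1 + u, y = -3 + v and expand: f = -3*u**3 - 2*u**2*v - u**2 - u*v**2 + v**3 + v**2.
No constant or linear terms (consistent with a singular point). Quadratic part: -u**2 + v**2. Cubic part: -3*u**3 - 2*u**2*v - u*v**2 + v**3.
The quadratic part v**2 - u**2 = (v − u)(v + u) splits into two distinct linear factors, so there are two distinct tangent lines y − -3 = ±(x − -1) — this is a node (ordinary double point).
Classification: node.


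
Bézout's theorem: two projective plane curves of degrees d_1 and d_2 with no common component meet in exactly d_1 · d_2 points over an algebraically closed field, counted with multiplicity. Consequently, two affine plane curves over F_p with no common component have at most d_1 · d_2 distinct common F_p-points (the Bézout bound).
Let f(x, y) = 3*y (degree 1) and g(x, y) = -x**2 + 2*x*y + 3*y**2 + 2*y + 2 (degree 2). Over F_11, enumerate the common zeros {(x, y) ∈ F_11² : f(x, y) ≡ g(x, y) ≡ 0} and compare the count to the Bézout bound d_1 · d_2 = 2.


Common zeros: ∅; count = 0; Bézout bound = 2.

deg(f) = 1, deg(g) = 2, so Bézout bound = 2.
Scan x ∈ F_11. For each x, list the y ∈ F_11 with f(x, y) ≡ 0 and those with g(x, y) ≡ 0 (mod 11); the common zeros in that column are the intersection.
  x = 0: f ≡ 0 at y ∈ {0}; g ≡ 0 at y ∈ ∅; common: ∅.
  x = 1: f ≡ 0 at y ∈ {0}; g ≡ 0 at y ∈ {7, 10}; common: ∅.
  x = 2: f ≡ 0 at y ∈ {0}; g ≡ 0 at y ∈ {2, 7}; common: ∅.
  x = 3: f ≡ 0 at y ∈ {0}; g ≡ 0 at y ∈ {3, 9}; common: ∅.
  x = 4: f ≡ 0 at y ∈ {0}; g ≡ 0 at y ∈ {6, 9}; common: ∅.
  x = 5: f ≡ 0 at y ∈ {0}; g ≡ 0 at y ∈ ∅; common: ∅.
  x = 6: f ≡ 0 at y ∈ {0}; g ≡ 0 at y ∈ ∅; common: ∅.
  x = 7: f ≡ 0 at y ∈ {0}; g ≡ 0 at y ∈ ∅; common: ∅.
  x = 8: f ≡ 0 at y ∈ {0}; g ≡ 0 at y ∈ {6, 10}; common: ∅.
  x = 9: f ≡ 0 at y ∈ {0}; g ≡ 0 at y ∈ ∅; common: ∅.
  x = 10: f ≡ 0 at y ∈ {0}; g ≡ 0 at y ∈ ∅; common: ∅.
Collecting: common zeros = ∅, so the count is 0.
Comparison with the Bézout bound: 0 ≤ 2 = deg(f)·deg(g), as expected for curves with no common component (the affine F_11-count falls short of the bound because intersections may lie at infinity, over extension fields, or carry multiplicity).


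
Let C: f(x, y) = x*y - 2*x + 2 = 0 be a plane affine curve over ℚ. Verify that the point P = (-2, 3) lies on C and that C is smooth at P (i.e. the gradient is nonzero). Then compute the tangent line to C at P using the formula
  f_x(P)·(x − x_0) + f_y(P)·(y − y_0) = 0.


Tangent line at P: x - 2*y + 8 = 0.

Step 1: f(-2, 3) = 0, so P lies on C.
Step 2: partial derivatives
  f_x(x, y) = y - 2, f_y(x, y) = x.
  f_x(P) = 1, f_y(P) = -2 (gradient nonzero, so P is smooth).
Step 3: tangent line at P: 1·(x − -2) + -2·(y − 3) = 0.
Expanding: x - 2*y + 8 = 0.


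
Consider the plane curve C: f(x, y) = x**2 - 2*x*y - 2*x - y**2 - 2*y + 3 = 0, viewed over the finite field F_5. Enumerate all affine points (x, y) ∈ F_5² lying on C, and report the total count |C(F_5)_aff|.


Affine F_5-points: {(0, 1), (0, 2), (1, 2), (1, 4), (4, 1), (4, 4)}; count = 6.

For each of the 25 pairs (x, y) ∈ F_5², evaluate f(x, y) mod 5. Record the zeros.
  x = 0: [0↦3, 1↦0, 2↦0, 3↦3, 4↦4]  zeros at y ∈ {1, 2}
  x = 1: [0↦2, 1↦2, 2↦0, 3↦1, 4↦0]  zeros at y ∈ {2, 4}
  x = 2: [0↦3, 1↦1, 2↦2, 3↦1, 4↦3]  zeros at y ∈ ∅
  x = 3: [0↦1, 1↦2, 2↦1, 3↦3, 4↦3]  zeros at y ∈ ∅
  x = 4: [0↦1, 1↦0, 2↦2, 3↦2, 4↦0]  zeros at y ∈ {1, 4}
Collecting zeros: affine points = {(0, 1), (0, 2), (1, 2), (1, 4), (4, 1), (4, 4)}.
Total count |C(F_5)_aff| = 6.


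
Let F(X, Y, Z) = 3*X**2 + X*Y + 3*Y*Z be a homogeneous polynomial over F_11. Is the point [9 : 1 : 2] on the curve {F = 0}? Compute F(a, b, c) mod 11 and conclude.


F(9,1,2) ≡ 5 (mod 11); P is NOT on the curve.

Evaluate F(9, 1, 2) term-by-term (mod 11).
  3*X**2 ↦ 3·81·1·1 = 243
  X*Y ↦ 1·9·1·1 = 9
  3*Y*Z ↦ 3·1·1·2 = 6
Sum: F(9, 1, 2) = (243) + (9) + (6) = 258.
Reducing mod 11: 258 ≡ 5 (mod 11).
Since F(a, b, c) ≡ 5 ≠ 0 (mod 11), P does NOT lie on the curve.


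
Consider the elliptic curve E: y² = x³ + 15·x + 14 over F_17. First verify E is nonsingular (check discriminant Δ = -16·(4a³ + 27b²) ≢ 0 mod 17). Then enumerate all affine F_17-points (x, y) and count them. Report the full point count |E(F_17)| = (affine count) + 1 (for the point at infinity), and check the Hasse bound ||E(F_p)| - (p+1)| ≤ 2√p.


Affine points = {(1, 8), (1, 9), (2, 1), (2, 16), (3, 1), (3, 16), (4, 6), (4, 11), (8, 0), (10, 5), (10, 12), (12, 1), (12, 16), (13, 3), (13, 14), (16, 7), (16, 10)}; affine count = 17; |E(F_17)| = 18.

Discriminant check: Δ ∝ 4a³ + 27b² = 4·15³ + 27·14² = 4·3375 + 27·196 ≡ 7 (mod 17). Nonzero ⇒ E is nonsingular.
For each x ∈ F_17, compute rhs = x³ + 15·x + 14 mod 17, then count y ∈ F_17 with y² ≡ rhs.
  x = 0: rhs = 14, matching y values: none (0 points).
  x = 1: rhs = 13, matching y values: 8, 9 (2 points).
  x = 2: rhs = 1, matching y values: 1, 16 (2 points).
  x = 3: rhs = 1, matching y values: 1, 16 (2 points).
  x = 4: rhs = 2, matching y values: 6, 11 (2 points).
  x = 5: rhs = 10, matching y values: none (0 points).
  x = 6: rhs = 14, matching y values: none (0 points).
  x = 7: rhs = 3, matching y values: none (0 points).
  x = 8: rhs = 0, matching y values: 0 (1 points).
  x = 9: rhs = 11, matching y values: none (0 points).
  x = 10: rhs = 8, matching y values: 5, 12 (2 points).
  x = 11: rhs = 14, matching y values: none (0 points).
  x = 12: rhs = 1, matching y values: 1, 16 (2 points).
  x = 13: rhs = 9, matching y values: 3, 14 (2 points).
  x = 14: rhs = 10, matching y values: none (0 points).
  x = 15: rhs = 10, matching y values: none (0 points).
  x = 16: rhs = 15, matching y values: 7, 10 (2 points).
Total affine count: 17.
Full point count |E(F_17)| = 17 + 1 = 18.
Hasse bound: |18 − (17+1)| = |0| = 0 ≤ 2√17 ≈ 8.2462 ✓.


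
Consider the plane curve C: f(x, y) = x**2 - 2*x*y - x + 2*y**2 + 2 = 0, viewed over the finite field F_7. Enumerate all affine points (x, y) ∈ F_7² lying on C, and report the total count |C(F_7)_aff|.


Affine F_7-points: {(1, 3), (1, 5), (3, 5), (4, 0), (4, 4), (5, 1), (5, 4), (6, 3)}; count = 8.

For each of the 49 pairs (x, y) ∈ F_7², evaluate f(x, y) mod 7. Record the zeros.
  x = 0: [0↦2, 1↦4, 2↦3, 3↦6, 4↦6, 5↦3, 6↦4]  zeros at y ∈ ∅
  x = 1: [0↦2, 1↦2, 2↦6, 3↦0, 4↦5, 5↦0, 6↦6]  zeros at y ∈ {3, 5}
  x = 2: [0↦4, 1↦2, 2↦4, 3↦3, 4↦6, 5↦6, 6↦3]  zeros at y ∈ ∅
  x = 3: [0↦1, 1↦4, 2↦4, 3↦1, 4↦2, 5↦0, 6↦2]  zeros at y ∈ {5}
  x = 4: [0↦0, 1↦1, 2↦6, 3↦1, 4↦0, 5↦3, 6↦3]  zeros at y ∈ {0, 4}
  x = 5: [0↦1, 1↦0, 2↦3, 3↦3, 4↦0, 5↦1, 6↦6]  zeros at y ∈ {1, 4}
  x = 6: [0↦4, 1↦1, 2↦2, 3↦0, 4↦2, 5↦1, 6↦4]  zeros at y ∈ {3}
Collecting zeros: affine points = {(1, 3), (1, 5), (3, 5), (4, 0), (4, 4), (5, 1), (5, 4), (6, 3)}.
Total count |C(F_7)_aff| = 8.


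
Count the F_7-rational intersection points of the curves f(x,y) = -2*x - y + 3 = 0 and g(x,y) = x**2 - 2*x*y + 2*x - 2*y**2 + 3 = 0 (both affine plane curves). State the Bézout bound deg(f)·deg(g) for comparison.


Common zeros: ∅; count = 0; Bézout bound = 2.

deg(f) = 1, deg(g) = 2, so Bézout bound = 2.
Scan x ∈ F_7. For each x, list the y ∈ F_7 with f(x, y) ≡ 0 and those with g(x, y) ≡ 0 (mod 7); the common zeros in that column are the intersection.
  x = 0: f ≡ 0 at y ∈ {3}; g ≡ 0 at y ∈ ∅; common: ∅.
  x = 1: f ≡ 0 at y ∈ {1}; g ≡ 0 at y ∈ ∅; common: ∅.
  x = 2: f ≡ 0 at y ∈ {6}; g ≡ 0 at y ∈ ∅; common: ∅.
  x = 3: f ≡ 0 at y ∈ {4}; g ≡ 0 at y ∈ ∅; common: ∅.
  x = 4: f ≡ 0 at y ∈ {2}; g ≡ 0 at y ∈ {5}; common: ∅.
  x = 5: f ≡ 0 at y ∈ {0}; g ≡ 0 at y ∈ ∅; common: ∅.
  x = 6: f ≡ 0 at y ∈ {5}; g ≡ 0 at y ∈ ∅; common: ∅.
Collecting: common zeros = ∅, so the count is 0.
Comparison with the Bézout bound: 0 ≤ 2 = deg(f)·deg(g), as expected for curves with no common component (the affine F_7-count falls short of the bound because intersections may lie at infinity, over extension fields, or carry multiplicity).


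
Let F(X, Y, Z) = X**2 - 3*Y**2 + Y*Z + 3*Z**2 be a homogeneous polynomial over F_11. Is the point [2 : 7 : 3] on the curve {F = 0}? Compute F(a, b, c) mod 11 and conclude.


F(2,7,3) ≡ 4 (mod 11); P is NOT on the curve.

Evaluate F(2, 7, 3) term-by-term (mod 11).
  X**2 ↦ 1·4·1·1 = 4
  -3*Y**2 ↦ -3·1·49·1 = -147
  Y*Z ↦ 1·1·7·3 = 21
  3*Z**2 ↦ 3·1·1·9 = 27
Sum: F(2, 7, 3) = (4) + (-147) + (21) + (27) = -95.
Reducing mod 11: -95 ≡ 4 (mod 11).
Since F(a, b, c) ≡ 4 ≠ 0 (mod 11), P does NOT lie on the curve.


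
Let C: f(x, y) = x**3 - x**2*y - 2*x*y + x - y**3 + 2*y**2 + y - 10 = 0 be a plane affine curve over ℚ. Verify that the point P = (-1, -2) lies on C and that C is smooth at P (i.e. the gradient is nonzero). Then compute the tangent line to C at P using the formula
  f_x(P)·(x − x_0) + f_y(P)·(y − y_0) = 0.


Tangent line at P: 4*x - 18*y - 32 = 0.

Step 1: f(-1, -2) = 0, so P lies on C.
Step 2: partial derivatives
  f_x(x, y) = 3*x**2 - 2*x*y - 2*y + 1, f_y(x, y) = -x**2 - 2*x - 3*y**2 + 4*y + 1.
  f_x(P) = 4, f_y(P) = -18 (gradient nonzero, so P is smooth).
Step 3: tangent line at P: 4·(x − -1) + -18·(y − -2) = 0.
Expanding: 4*x - 18*y - 32 = 0.


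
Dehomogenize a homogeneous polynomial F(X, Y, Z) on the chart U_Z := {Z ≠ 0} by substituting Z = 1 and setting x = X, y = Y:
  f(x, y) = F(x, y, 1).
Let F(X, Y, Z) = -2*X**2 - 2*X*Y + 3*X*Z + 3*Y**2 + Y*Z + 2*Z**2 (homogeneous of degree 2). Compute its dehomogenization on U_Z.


f(x, y) = -2*x**2 - 2*x*y + 3*x + 3*y**2 + y + 2

On U_Z we set Z = 1. Each monomial c·X^i·Y^j·Z^k in F becomes c·x^i·y^j·1^k = c·x^i·y^j.
Substituting Z = 1: F(X, Y, 1) = -2*x**2 - 2*x*y + 3*x + 3*y**2 + y + 2.
Note: deg(f) ≤ deg(F) = 2; strict inequality happens when F is divisible by Z (lost terms).


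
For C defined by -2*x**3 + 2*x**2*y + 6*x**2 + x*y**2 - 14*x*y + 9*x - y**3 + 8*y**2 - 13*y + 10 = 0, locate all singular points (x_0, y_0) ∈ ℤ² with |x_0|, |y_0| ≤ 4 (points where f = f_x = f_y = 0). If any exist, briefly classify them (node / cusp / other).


Singular points: {(2, 3)}; classification: cusp.

Compute partial derivatives:
  f_x = -6*x**2 + 4*x*y + 12*x + y**2 - 14*y + 9.
  f_y = 2*x**2 + 2*x*y - 14*x - 3*y**2 + 16*y - 13.
Scan x_0 ∈ {−4, ..., 4}. For each x_0, f_y(x_0, y) is a polynomial in y; find its integer roots y ∈ {−4, ..., 4}, then test f_x and f at those candidates.
  x = -4: f_y(-4, y) = -3*y**2 + 8*y + 75; no integer root y with |y| ≤ 4.
  x = -3: f_y(-3, y) = -3*y**2 + 10*y + 47; no integer root y with |y| ≤ 4.
  x = -2: f_y(-2, y) = -3*y**2 + 12*y + 23; no integer root y with |y| ≤ 4.
  x = -1: f_y(-1, y) = -3*y**2 + 14*y + 3; no integer root y with |y| ≤ 4.
  x = 0: f_y(0, y) = -3*y**2 + 16*y - 13; vanishes at y ∈ {1}. (0, 1): f_x = -4 ≠ 0.
  x = 1: f_y(1, y) = -3*y**2 + 18*y - 25; no integer root y with |y| ≤ 4.
  x = 2: f_y(2, y) = -3*y**2 + 20*y - 33; vanishes at y ∈ {3}. (2, 3): f_x = 0, f = 0 — SINGULAR.
  x = 3: f_y(3, y) = -3*y**2 + 22*y - 37; no integer root y with |y| ≤ 4.
  x = 4: f_y(4, y) = -3*y**2 + 24*y - 37; no integer root y with |y| ≤ 4.
Only singular point on the grid: (2, 3).
Classify: substitute x = 2 + u, y = 3 + v and expand: f = -2*u**3 + 2*u**2*v + u*v**2 - v**3 + v**2.
No constant or linear terms (consistent with a singular point). Quadratic part: v**2. Cubic part: -2*u**3 + 2*u**2*v + u*v**2 - v**3.
The quadratic part v**2 is a perfect square, so there is a single (double) tangent line v = 0, i.e. y = 3. Restricting the cubic part to that line (v = 0) leaves -2*u**3 ≠ 0, so f is not divisible by v and the branch is v² ≈ 2*u**3 to lowest order — this is a cusp.
Classification: cusp.


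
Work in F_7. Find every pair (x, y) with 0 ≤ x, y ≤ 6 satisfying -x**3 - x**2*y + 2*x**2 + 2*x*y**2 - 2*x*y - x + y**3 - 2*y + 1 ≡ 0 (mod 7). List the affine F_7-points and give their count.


Affine F_7-points: {(0, 1), (1, 2), (1, 4), (1, 6), (3, 1), (4, 0), (4, 3), (5, 1), (5, 2)}; count = 9.

For each of the 49 pairs (x, y) ∈ F_7², evaluate f(x, y) mod 7. Record the zeros.
  x = 0: [0↦1, 1↦0, 2↦5, 3↦1, 4↦1, 5↦4, 6↦2]  zeros at y ∈ {1}
  x = 1: [0↦1, 1↦6, 2↦0, 3↦3, 4↦0, 5↦4, 6↦0]  zeros at y ∈ {2, 4, 6}
  x = 2: [0↦6, 1↦1, 2↦3, 3↦4, 4↦3, 5↦6, 6↦5]  zeros at y ∈ ∅
  x = 3: [0↦3, 1↦0, 2↦1, 3↦5, 4↦4, 5↦4, 6↦4]  zeros at y ∈ {1}
  x = 4: [0↦0, 1↦4, 2↦2, 3↦0, 4↦4, 5↦6, 6↦5]  zeros at y ∈ {0, 3}
  x = 5: [0↦5, 1↦0, 2↦0, 3↦4, 4↦4, 5↦6, 6↦2]  zeros at y ∈ {1, 2}
  x = 6: [0↦5, 1↦3, 2↦3, 3↦4, 4↦5, 5↦5, 6↦3]  zeros at y ∈ ∅
Collecting zeros: affine points = {(0, 1), (1, 2), (1, 4), (1, 6), (3, 1), (4, 0), (4, 3), (5, 1), (5, 2)}.
Total count |C(F_7)_aff| = 9.


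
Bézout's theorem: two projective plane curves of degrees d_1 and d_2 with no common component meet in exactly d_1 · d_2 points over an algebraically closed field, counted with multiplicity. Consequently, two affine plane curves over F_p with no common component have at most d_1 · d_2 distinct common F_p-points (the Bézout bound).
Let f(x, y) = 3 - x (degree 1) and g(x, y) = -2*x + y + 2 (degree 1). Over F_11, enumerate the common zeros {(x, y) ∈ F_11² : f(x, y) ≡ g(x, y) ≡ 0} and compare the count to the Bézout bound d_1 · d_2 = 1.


Common zeros: {(3, 4)}; count = 1; Bézout bound = 1.

deg(f) = 1, deg(g) = 1, so Bézout bound = 1.
Scan x ∈ F_11. For each x, list the y ∈ F_11 with f(x, y) ≡ 0 and those with g(x, y) ≡ 0 (mod 11); the common zeros in that column are the intersection.
  x = 0: f ≡ 0 at y ∈ ∅; g ≡ 0 at y ∈ {9}; common: ∅.
  x = 1: f ≡ 0 at y ∈ ∅; g ≡ 0 at y ∈ {0}; common: ∅.
  x = 2: f ≡ 0 at y ∈ ∅; g ≡ 0 at y ∈ {2}; common: ∅.
  x = 3: f ≡ 0 at y ∈ {0, 1, 2, 3, 4, 5, 6, 7, 8, 9, 10}; g ≡ 0 at y ∈ {4}; common: {4}.
  x = 4: f ≡ 0 at y ∈ ∅; g ≡ 0 at y ∈ {6}; common: ∅.
  x = 5: f ≡ 0 at y ∈ ∅; g ≡ 0 at y ∈ {8}; common: ∅.
  x = 6: f ≡ 0 at y ∈ ∅; g ≡ 0 at y ∈ {10}; common: ∅.
  x = 7: f ≡ 0 at y ∈ ∅; g ≡ 0 at y ∈ {1}; common: ∅.
  x = 8: f ≡ 0 at y ∈ ∅; g ≡ 0 at y ∈ {3}; common: ∅.
  x = 9: f ≡ 0 at y ∈ ∅; g ≡ 0 at y ∈ {5}; common: ∅.
  x = 10: f ≡ 0 at y ∈ ∅; g ≡ 0 at y ∈ {7}; common: ∅.
Collecting: common zeros = {(3, 4)}, so the count is 1.
Comparison with the Bézout bound: 1 ≤ 1 = deg(f)·deg(g), as expected for curves with no common component (the bound is attained).


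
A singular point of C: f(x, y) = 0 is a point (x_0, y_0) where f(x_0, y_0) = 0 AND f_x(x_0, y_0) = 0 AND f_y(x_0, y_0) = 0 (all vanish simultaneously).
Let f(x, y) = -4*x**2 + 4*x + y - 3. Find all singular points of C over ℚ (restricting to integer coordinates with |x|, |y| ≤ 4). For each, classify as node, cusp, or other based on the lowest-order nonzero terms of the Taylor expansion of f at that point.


No singular points in the scanned grid; C is smooth there.

Compute partial derivatives:
  f_x = 4 - 8*x.
  f_y = 1.
f_y = 1 is a nonzero constant, so f_y never vanishes: no point (x, y) can satisfy f = f_x = f_y = 0. In particular no (x, y) ∈ {−4, ..., 4}² is singular; the curve is smooth.


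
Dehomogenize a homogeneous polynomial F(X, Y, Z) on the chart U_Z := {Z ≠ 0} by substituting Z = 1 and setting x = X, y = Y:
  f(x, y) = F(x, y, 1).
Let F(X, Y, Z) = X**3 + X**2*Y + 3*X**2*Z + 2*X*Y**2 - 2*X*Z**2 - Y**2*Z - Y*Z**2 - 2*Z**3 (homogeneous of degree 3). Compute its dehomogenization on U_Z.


f(x, y) = x**3 + x**2*y + 3*x**2 + 2*x*y**2 - 2*x - y**2 - y - 2

On U_Z we set Z = 1. Each monomial c·X^i·Y^j·Z^k in F becomes c·x^i·y^j·1^k = c·x^i·y^j.
Substituting Z = 1: F(X, Y, 1) = x**3 + x**2*y + 3*x**2 + 2*x*y**2 - 2*x - y**2 - y - 2.
Note: deg(f) ≤ deg(F) = 3; strict inequality happens when F is divisible by Z (lost terms).


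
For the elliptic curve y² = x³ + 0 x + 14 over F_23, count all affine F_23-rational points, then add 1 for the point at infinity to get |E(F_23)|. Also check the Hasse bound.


Affine points = {(3, 8), (3, 15), (4, 3), (4, 20), (5, 1), (5, 22), (6, 0), (7, 9), (7, 14), (10, 5), (10, 18), (13, 7), (13, 16), (15, 10), (15, 13), (16, 4), (16, 19), (18, 2), (18, 21), (21, 11), (21, 12), (22, 6), (22, 17)}; affine count = 23; |E(F_23)| = 24.

Discriminant check: Δ ∝ 4a³ + 27b² = 4·0³ + 27·14² = 4·0 + 27·196 ≡ 2 (mod 23). Nonzero ⇒ E is nonsingular.
For each x ∈ F_23, compute rhs = x³ + 0·x + 14 mod 23, then count y ∈ F_23 with y² ≡ rhs.
  x = 0: rhs = 14, matching y values: none (0 points).
  x = 1: rhs = 15, matching y values: none (0 points).
  x = 2: rhs = 22, matching y values: none (0 points).
  x = 3: rhs = 18, matching y values: 8, 15 (2 points).
  x = 4: rhs = 9, matching y values: 3, 20 (2 points).
  x = 5: rhs = 1, matching y values: 1, 22 (2 points).
  x = 6: rhs = 0, matching y values: 0 (1 points).
  x = 7: rhs = 12, matching y values: 9, 14 (2 points).
  x = 8: rhs = 20, matching y values: none (0 points).
  x = 9: rhs = 7, matching y values: none (0 points).
  x = 10: rhs = 2, matching y values: 5, 18 (2 points).
  x = 11: rhs = 11, matching y values: none (0 points).
  x = 12: rhs = 17, matching y values: none (0 points).
  x = 13: rhs = 3, matching y values: 7, 16 (2 points).
  x = 14: rhs = 21, matching y values: none (0 points).
  x = 15: rhs = 8, matching y values: 10, 13 (2 points).
  x = 16: rhs = 16, matching y values: 4, 19 (2 points).
  x = 17: rhs = 5, matching y values: none (0 points).
  x = 18: rhs = 4, matching y values: 2, 21 (2 points).
  x = 19: rhs = 19, matching y values: none (0 points).
  x = 20: rhs = 10, matching y values: none (0 points).
  x = 21: rhs = 6, matching y values: 11, 12 (2 points).
  x = 22: rhs = 13, matching y values: 6, 17 (2 points).
Total affine count: 23.
Full point count |E(F_23)| = 23 + 1 = 24.
Hasse bound: |24 − (23+1)| = |0| = 0 ≤ 2√23 ≈ 9.5917 ✓.


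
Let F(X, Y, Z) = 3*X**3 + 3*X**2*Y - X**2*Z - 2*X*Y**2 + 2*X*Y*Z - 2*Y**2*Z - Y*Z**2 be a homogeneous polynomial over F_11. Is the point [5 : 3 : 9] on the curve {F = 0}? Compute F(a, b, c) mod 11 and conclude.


F(5,3,9) ≡ 7 (mod 11); P is NOT on the curve.

Evaluate F(5, 3, 9) term-by-term (mod 11).
  3*X**3 ↦ 3·125·1·1 = 375
  3*X**2*Y ↦ 3·25·3·1 = 225
  -X**2*Z ↦ -1·25·1·9 = -225
  -2*X*Y**2 ↦ -2·5·9·1 = -90
  2*X*Y*Z ↦ 2·5·3·9 = 270
  -2*Y**2*Z ↦ -2·1·9·9 = -162
  -Y*Z**2 ↦ -1·1·3·81 = -243
Sum: F(5, 3, 9) = (375) + (225) + (-225) + (-90) + (270) + (-162) + (-243) = 150.
Reducing mod 11: 150 ≡ 7 (mod 11).
Since F(a, b, c) ≡ 7 ≠ 0 (mod 11), P does NOT lie on the curve.


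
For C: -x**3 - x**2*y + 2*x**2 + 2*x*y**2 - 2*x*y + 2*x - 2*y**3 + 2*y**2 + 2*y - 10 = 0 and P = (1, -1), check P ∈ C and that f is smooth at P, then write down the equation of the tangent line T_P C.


Tangent line at P: 9*x - 15*y - 24 = 0.

Step 1: f(1, -1) = 0, so P lies on C.
Step 2: partial derivatives
  f_x(x, y) = -3*x**2 - 2*x*y + 4*x + 2*y**2 - 2*y + 2, f_y(x, y) = -x**2 + 4*x*y - 2*x - 6*y**2 + 4*y + 2.
  f_x(P) = 9, f_y(P) = -15 (gradient nonzero, so P is smooth).
Step 3: tangent line at P: 9·(x − 1) + -15·(y − -1) = 0.
Expanding: 9*x - 15*y - 24 = 0.


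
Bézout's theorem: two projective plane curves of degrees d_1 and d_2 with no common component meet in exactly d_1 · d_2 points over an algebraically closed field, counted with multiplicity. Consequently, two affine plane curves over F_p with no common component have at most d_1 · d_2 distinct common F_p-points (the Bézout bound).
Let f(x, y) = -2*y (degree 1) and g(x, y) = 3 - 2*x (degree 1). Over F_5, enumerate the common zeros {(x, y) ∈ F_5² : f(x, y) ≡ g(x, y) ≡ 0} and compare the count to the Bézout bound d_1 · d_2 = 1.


Common zeros: {(4, 0)}; count = 1; Bézout bound = 1.

deg(f) = 1, deg(g) = 1, so Bézout bound = 1.
Scan x ∈ F_5. For each x, list the y ∈ F_5 with f(x, y) ≡ 0 and those with g(x, y) ≡ 0 (mod 5); the common zeros in that column are the intersection.
  x = 0: f ≡ 0 at y ∈ {0}; g ≡ 0 at y ∈ ∅; common: ∅.
  x = 1: f ≡ 0 at y ∈ {0}; g ≡ 0 at y ∈ ∅; common: ∅.
  x = 2: f ≡ 0 at y ∈ {0}; g ≡ 0 at y ∈ ∅; common: ∅.
  x = 3: f ≡ 0 at y ∈ {0}; g ≡ 0 at y ∈ ∅; common: ∅.
  x = 4: f ≡ 0 at y ∈ {0}; g ≡ 0 at y ∈ {0, 1, 2, 3, 4}; common: {0}.
Collecting: common zeros = {(4, 0)}, so the count is 1.
Comparison with the Bézout bound: 1 ≤ 1 = deg(f)·deg(g), as expected for curves with no common component (the bound is attained).


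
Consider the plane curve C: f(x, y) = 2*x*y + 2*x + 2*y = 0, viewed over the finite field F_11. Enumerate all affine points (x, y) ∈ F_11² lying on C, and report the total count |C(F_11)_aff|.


Affine F_11-points: {(0, 0), (1, 5), (2, 3), (3, 2), (4, 8), (5, 1), (6, 7), (7, 6), (8, 4), (9, 9)}; count = 10.

For each of the 121 pairs (x, y) ∈ F_11², evaluate f(x, y) mod 11. Record the zeros.
  x = 0: [0↦0, 1↦2, 2↦4, 3↦6, 4↦8, 5↦10, 6↦1, 7↦3, 8↦5, 9↦7, 10↦9]  zeros at y ∈ {0}
  x = 1: [0↦2, 1↦6, 2↦10, 3↦3, 4↦7, 5↦0, 6↦4, 7↦8, 8↦1, 9↦5, 10↦9]  zeros at y ∈ {5}
  x = 2: [0↦4, 1↦10, 2↦5, 3↦0, 4↦6, 5↦1, 6↦7, 7↦2, 8↦8, 9↦3, 10↦9]  zeros at y ∈ {3}
  x = 3: [0↦6, 1↦3, 2↦0, 3↦8, 4↦5, 5↦2, 6↦10, 7↦7, 8↦4, 9↦1, 10↦9]  zeros at y ∈ {2}
  x = 4: [0↦8, 1↦7, 2↦6, 3↦5, 4↦4, 5↦3, 6↦2, 7↦1, 8↦0, 9↦10, 10↦9]  zeros at y ∈ {8}
  x = 5: [0↦10, 1↦0, 2↦1, 3↦2, 4↦3, 5↦4, 6↦5, 7↦6, 8↦7, 9↦8, 10↦9]  zeros at y ∈ {1}
  x = 6: [0↦1, 1↦4, 2↦7, 3↦10, 4↦2, 5↦5, 6↦8, 7↦0, 8↦3, 9↦6, 10↦9]  zeros at y ∈ {7}
  x = 7: [0↦3, 1↦8, 2↦2, 3↦7, 4↦1, 5↦6, 6↦0, 7↦5, 8↦10, 9↦4, 10↦9]  zeros at y ∈ {6}
  x = 8: [0↦5, 1↦1, 2↦8, 3↦4, 4↦0, 5↦7, 6↦3, 7↦10, 8↦6, 9↦2, 10↦9]  zeros at y ∈ {4}
  x = 9: [0↦7, 1↦5, 2↦3, 3↦1, 4↦10, 5↦8, 6↦6, 7↦4, 8↦2, 9↦0, 10↦9]  zeros at y ∈ {9}
  x = 10: [0↦9, 1↦9, 2↦9, 3↦9, 4↦9, 5↦9, 6↦9, 7↦9, 8↦9, 9↦9, 10↦9]  zeros at y ∈ ∅
Collecting zeros: affine points = {(0, 0), (1, 5), (2, 3), (3, 2), (4, 8), (5, 1), (6, 7), (7, 6), (8, 4), (9, 9)}.
Total count |C(F_11)_aff| = 10.


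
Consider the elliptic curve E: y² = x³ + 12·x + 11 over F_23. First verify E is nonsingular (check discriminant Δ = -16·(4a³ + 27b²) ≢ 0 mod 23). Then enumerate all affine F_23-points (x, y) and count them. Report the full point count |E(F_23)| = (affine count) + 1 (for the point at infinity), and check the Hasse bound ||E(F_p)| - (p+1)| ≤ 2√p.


Affine points = {(1, 1), (1, 22), (4, 10), (4, 13), (5, 9), (5, 14), (6, 0), (7, 1), (7, 22), (10, 2), (10, 21), (11, 5), (11, 18), (13, 8), (13, 15), (14, 5), (14, 18), (15, 1), (15, 22), (21, 5), (21, 18)}; affine count = 21; |E(F_23)| = 22.

Discriminant check: Δ ∝ 4a³ + 27b² = 4·12³ + 27·11² = 4·1728 + 27·121 ≡ 13 (mod 23). Nonzero ⇒ E is nonsingular.
For each x ∈ F_23, compute rhs = x³ + 12·x + 11 mod 23, then count y ∈ F_23 with y² ≡ rhs.
  x = 0: rhs = 11, matching y values: none (0 points).
  x = 1: rhs = 1, matching y values: 1, 22 (2 points).
  x = 2: rhs = 20, matching y values: none (0 points).
  x = 3: rhs = 5, matching y values: none (0 points).
  x = 4: rhs = 8, matching y values: 10, 13 (2 points).
  x = 5: rhs = 12, matching y values: 9, 14 (2 points).
  x = 6: rhs = 0, matching y values: 0 (1 points).
  x = 7: rhs = 1, matching y values: 1, 22 (2 points).
  x = 8: rhs = 21, matching y values: none (0 points).
  x = 9: rhs = 20, matching y values: none (0 points).
  x = 10: rhs = 4, matching y values: 2, 21 (2 points).
  x = 11: rhs = 2, matching y values: 5, 18 (2 points).
  x = 12: rhs = 20, matching y values: none (0 points).
  x = 13: rhs = 18, matching y values: 8, 15 (2 points).
  x = 14: rhs = 2, matching y values: 5, 18 (2 points).
  x = 15: rhs = 1, matching y values: 1, 22 (2 points).
  x = 16: rhs = 21, matching y values: none (0 points).
  x = 17: rhs = 22, matching y values: none (0 points).
  x = 18: rhs = 10, matching y values: none (0 points).
  x = 19: rhs = 14, matching y values: none (0 points).
  x = 20: rhs = 17, matching y values: none (0 points).
  x = 21: rhs = 2, matching y values: 5, 18 (2 points).
  x = 22: rhs = 21, matching y values: none (0 points).
Total affine count: 21.
Full point count |E(F_23)| = 21 + 1 = 22.
Hasse bound: |22 − (23+1)| = |-2| = 2 ≤ 2√23 ≈ 9.5917 ✓.


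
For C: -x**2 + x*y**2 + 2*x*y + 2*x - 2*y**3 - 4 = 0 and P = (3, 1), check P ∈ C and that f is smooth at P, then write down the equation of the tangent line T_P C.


Tangent line at P: -x + 6*y - 3 = 0.

Step 1: f(3, 1) = 0, so P lies on C.
Step 2: partial derivatives
  f_x(x, y) = -2*x + y**2 + 2*y + 2, f_y(x, y) = 2*x*y + 2*x - 6*y**2.
  f_x(P) = -1, f_y(P) = 6 (gradient nonzero, so P is smooth).
Step 3: tangent line at P: -1·(x − 3) + 6·(y − 1) = 0.
Expanding: -x + 6*y - 3 = 0.


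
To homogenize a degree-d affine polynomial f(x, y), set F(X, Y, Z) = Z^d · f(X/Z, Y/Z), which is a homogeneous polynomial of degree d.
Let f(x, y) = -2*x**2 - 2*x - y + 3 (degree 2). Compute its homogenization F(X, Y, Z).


F(X, Y, Z) = -2*X**2 - 2*X*Z - Y*Z + 3*Z**2

deg(f) = 2.
Substitute x = X/Z, y = Y/Z into f, then multiply by Z^2.
  monomial -2·x^2·y^0 ↦ -2·X^2·Y^0·Z^0.
  monomial -2·x^1·y^0 ↦ -2·X^1·Y^0·Z^1.
  monomial -1·x^0·y^1 ↦ -1·X^0·Y^1·Z^1.
  monomial 3·x^0·y^0 ↦ 3·X^0·Y^0·Z^2.
Collecting: F(X, Y, Z) = -2*X**2 - 2*X*Z - Y*Z + 3*Z**2.


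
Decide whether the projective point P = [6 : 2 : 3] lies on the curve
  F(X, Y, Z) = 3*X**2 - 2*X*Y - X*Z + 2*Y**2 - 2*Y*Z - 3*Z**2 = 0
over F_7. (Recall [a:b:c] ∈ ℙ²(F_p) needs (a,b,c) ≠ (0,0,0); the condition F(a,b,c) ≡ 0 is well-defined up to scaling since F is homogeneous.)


F(6,2,3) ≡ 0 (mod 7); P is on the curve.

Evaluate F(6, 2, 3) term-by-term (mod 7).
  3*X**2 ↦ 3·36·1·1 = 108
  -2*X*Y ↦ -2·6·2·1 = -24
  -X*Z ↦ -1·6·1·3 = -18
  2*Y**2 ↦ 2·1·4·1 = 8
  -2*Y*Z ↦ -2·1·2·3 = -12
  -3*Z**2 ↦ -3·1·1·9 = -27
Sum: F(6, 2, 3) = (108) + (-24) + (-18) + (8) + (-12) + (-27) = 35.
Reducing mod 7: 35 ≡ 0 (mod 7).
Since F(a, b, c) ≡ 0 (mod 7), P lies on the curve.


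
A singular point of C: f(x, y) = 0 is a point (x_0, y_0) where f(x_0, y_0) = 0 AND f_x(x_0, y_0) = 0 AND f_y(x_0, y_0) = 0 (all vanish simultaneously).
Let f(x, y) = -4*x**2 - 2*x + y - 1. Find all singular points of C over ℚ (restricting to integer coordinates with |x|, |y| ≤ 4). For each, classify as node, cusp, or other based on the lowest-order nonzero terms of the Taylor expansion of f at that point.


No singular points in the scanned grid; C is smooth there.

Compute partial derivatives:
  f_x = -8*x - 2.
  f_y = 1.
f_y = 1 is a nonzero constant, so f_y never vanishes: no point (x, y) can satisfy f = f_x = f_y = 0. In particular no (x, y) ∈ {−4, ..., 4}² is singular; the curve is smooth.


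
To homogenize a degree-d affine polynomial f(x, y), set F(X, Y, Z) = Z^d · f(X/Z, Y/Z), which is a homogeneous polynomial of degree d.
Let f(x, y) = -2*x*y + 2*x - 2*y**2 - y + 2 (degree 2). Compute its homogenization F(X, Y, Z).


F(X, Y, Z) = -2*X*Y + 2*X*Z - 2*Y**2 - Y*Z + 2*Z**2

deg(f) = 2.
Substitute x = X/Z, y = Y/Z into f, then multiply by Z^2.
  monomial -2·x^1·y^1 ↦ -2·X^1·Y^1·Z^0.
  monomial 2·x^1·y^0 ↦ 2·X^1·Y^0·Z^1.
  monomial -2·x^0·y^2 ↦ -2·X^0·Y^2·Z^0.
  monomial -1·x^0·y^1 ↦ -1·X^0·Y^1·Z^1.
  monomial 2·x^0·y^0 ↦ 2·X^0·Y^0·Z^2.
Collecting: F(X, Y, Z) = -2*X*Y + 2*X*Z - 2*Y**2 - Y*Z + 2*Z**2.


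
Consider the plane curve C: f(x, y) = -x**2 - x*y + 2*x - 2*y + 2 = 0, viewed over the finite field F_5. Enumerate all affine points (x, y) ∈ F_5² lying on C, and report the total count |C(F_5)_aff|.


Affine F_5-points: {(0, 1), (1, 1), (2, 3), (4, 4)}; count = 4.

For each of the 25 pairs (x, y) ∈ F_5², evaluate f(x, y) mod 5. Record the zeros.
  x = 0: [0↦2, 1↦0, 2↦3, 3↦1, 4↦4]  zeros at y ∈ {1}
  x = 1: [0↦3, 1↦0, 2↦2, 3↦4, 4↦1]  zeros at y ∈ {1}
  x = 2: [0↦2, 1↦3, 2↦4, 3↦0, 4↦1]  zeros at y ∈ {3}
  x = 3: [0↦4, 1↦4, 2↦4, 3↦4, 4↦4]  zeros at y ∈ ∅
  x = 4: [0↦4, 1↦3, 2↦2, 3↦1, 4↦0]  zeros at y ∈ {4}
Collecting zeros: affine points = {(0, 1), (1, 1), (2, 3), (4, 4)}.
Total count |C(F_5)_aff| = 4.


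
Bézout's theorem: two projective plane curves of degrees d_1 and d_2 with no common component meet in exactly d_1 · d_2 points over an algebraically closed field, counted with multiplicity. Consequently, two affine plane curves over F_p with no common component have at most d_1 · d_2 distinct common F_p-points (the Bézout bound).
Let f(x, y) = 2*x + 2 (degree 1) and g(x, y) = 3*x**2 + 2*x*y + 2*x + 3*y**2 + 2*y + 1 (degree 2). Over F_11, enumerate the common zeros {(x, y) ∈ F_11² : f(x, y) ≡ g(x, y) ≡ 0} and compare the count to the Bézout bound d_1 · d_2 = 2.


Common zeros: {(10, 5), (10, 6)}; count = 2; Bézout bound = 2.

deg(f) = 1, deg(g) = 2, so Bézout bound = 2.
Scan x ∈ F_11. For each x, list the y ∈ F_11 with f(x, y) ≡ 0 and those with g(x, y) ≡ 0 (mod 11); the common zeros in that column are the intersection.
  x = 0: f ≡ 0 at y ∈ ∅; g ≡ 0 at y ∈ {6, 8}; common: ∅.
  x = 1: f ≡ 0 at y ∈ ∅; g ≡ 0 at y ∈ ∅; common: ∅.
  x = 2: f ≡ 0 at y ∈ ∅; g ≡ 0 at y ∈ ∅; common: ∅.
  x = 3: f ≡ 0 at y ∈ ∅; g ≡ 0 at y ∈ ∅; common: ∅.
  x = 4: f ≡ 0 at y ∈ ∅; g ≡ 0 at y ∈ ∅; common: ∅.
  x = 5: f ≡ 0 at y ∈ ∅; g ≡ 0 at y ∈ {8, 10}; common: ∅.
  x = 6: f ≡ 0 at y ∈ ∅; g ≡ 0 at y ∈ {0, 10}; common: ∅.
  x = 7: f ≡ 0 at y ∈ ∅; g ≡ 0 at y ∈ ∅; common: ∅.
  x = 8: f ≡ 0 at y ∈ ∅; g ≡ 0 at y ∈ {0, 5}; common: ∅.
  x = 9: f ≡ 0 at y ∈ ∅; g ≡ 0 at y ∈ ∅; common: ∅.
  x = 10: f ≡ 0 at y ∈ {0, 1, 2, 3, 4, 5, 6, 7, 8, 9, 10}; g ≡ 0 at y ∈ {5, 6}; common: {5, 6}.
Collecting: common zeros = {(10, 5), (10, 6)}, so the count is 2.
Comparison with the Bézout bound: 2 ≤ 2 = deg(f)·deg(g), as expected for curves with no common component (the bound is attained).


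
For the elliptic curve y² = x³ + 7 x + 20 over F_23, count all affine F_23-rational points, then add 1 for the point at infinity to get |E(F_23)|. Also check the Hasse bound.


Affine points = {(6, 5), (6, 18), (8, 6), (8, 17), (10, 3), (10, 20), (11, 5), (11, 18), (13, 10), (13, 13), (15, 2), (15, 21), (20, 8), (20, 15), (22, 9), (22, 14)}; affine count = 16; |E(F_23)| = 17.

Discriminant check: Δ ∝ 4a³ + 27b² = 4·7³ + 27·20² = 4·343 + 27·400 ≡ 5 (mod 23). Nonzero ⇒ E is nonsingular.
For each x ∈ F_23, compute rhs = x³ + 7·x + 20 mod 23, then count y ∈ F_23 with y² ≡ rhs.
  x = 0: rhs = 20, matching y values: none (0 points).
  x = 1: rhs = 5, matching y values: none (0 points).
  x = 2: rhs = 19, matching y values: none (0 points).
  x = 3: rhs = 22, matching y values: none (0 points).
  x = 4: rhs = 20, matching y values: none (0 points).
  x = 5: rhs = 19, matching y values: none (0 points).
  x = 6: rhs = 2, matching y values: 5, 18 (2 points).
  x = 7: rhs = 21, matching y values: none (0 points).
  x = 8: rhs = 13, matching y values: 6, 17 (2 points).
  x = 9: rhs = 7, matching y values: none (0 points).
  x = 10: rhs = 9, matching y values: 3, 20 (2 points).
  x = 11: rhs = 2, matching y values: 5, 18 (2 points).
  x = 12: rhs = 15, matching y values: none (0 points).
  x = 13: rhs = 8, matching y values: 10, 13 (2 points).
  x = 14: rhs = 10, matching y values: none (0 points).
  x = 15: rhs = 4, matching y values: 2, 21 (2 points).
  x = 16: rhs = 19, matching y values: none (0 points).
  x = 17: rhs = 15, matching y values: none (0 points).
  x = 18: rhs = 21, matching y values: none (0 points).
  x = 19: rhs = 20, matching y values: none (0 points).
  x = 20: rhs = 18, matching y values: 8, 15 (2 points).
  x = 21: rhs = 21, matching y values: none (0 points).
  x = 22: rhs = 12, matching y values: 9, 14 (2 points).
Total affine count: 16.
Full point count |E(F_23)| = 16 + 1 = 17.
Hasse bound: |17 − (23+1)| = |-7| = 7 ≤ 2√23 ≈ 9.5917 ✓.


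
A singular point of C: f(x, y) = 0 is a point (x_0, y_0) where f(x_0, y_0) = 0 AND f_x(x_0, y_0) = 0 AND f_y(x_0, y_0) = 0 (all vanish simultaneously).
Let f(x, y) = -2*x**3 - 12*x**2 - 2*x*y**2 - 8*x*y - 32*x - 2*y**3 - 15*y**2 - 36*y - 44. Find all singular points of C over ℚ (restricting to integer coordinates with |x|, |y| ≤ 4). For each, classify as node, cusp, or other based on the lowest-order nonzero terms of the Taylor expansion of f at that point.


Singular points: {(-2, -2)}; classification: cusp.

Compute partial derivatives:
  f_x = -6*x**2 - 24*x - 2*y**2 - 8*y - 32.
  f_y = -4*x*y - 8*x - 6*y**2 - 30*y - 36.
Scan x_0 ∈ {−4, ..., 4}. For each x_0, f_y(x_0, y) is a polynomial in y; find its integer roots y ∈ {−4, ..., 4}, then test f_x and f at those candidates.
  x = -4: f_y(-4, y) = -6*y**2 - 14*y - 4; vanishes at y ∈ {-2}. (-4, -2): f_x = -24 ≠ 0.
  x = -3: f_y(-3, y) = -6*y**2 - 18*y - 12; vanishes at y ∈ {-2, -1}. (-3, -2): f_x = -6 ≠ 0; (-3, -1): f_x = -8 ≠ 0.
  x = -2: f_y(-2, y) = -6*y**2 - 22*y - 20; vanishes at y ∈ {-2}. (-2, -2): f_x = 0, f = 0 — SINGULAR.
  x = -1: f_y(-1, y) = -6*y**2 - 26*y - 28; vanishes at y ∈ {-2}. (-1, -2): f_x = -6 ≠ 0.
  x = 0: f_y(0, y) = -6*y**2 - 30*y - 36; vanishes at y ∈ {-3, -2}. (0, -3): f_x = -26 ≠ 0; (0, -2): f_x = -24 ≠ 0.
  x = 1: f_y(1, y) = -6*y**2 - 34*y - 44; vanishes at y ∈ {-2}. (1, -2): f_x = -54 ≠ 0.
  x = 2: f_y(2, y) = -6*y**2 - 38*y - 52; vanishes at y ∈ {-2}. (2, -2): f_x = -96 ≠ 0.
  x = 3: f_y(3, y) = -6*y**2 - 42*y - 60; vanishes at y ∈ {-2}. (3, -2): f_x = -150 ≠ 0.
  x = 4: f_y(4, y) = -6*y**2 - 46*y - 68; vanishes at y ∈ {-2}. (4, -2): f_x = -216 ≠ 0.
Only singular point on the grid: (-2, -2).
Classify: substitute x = -2 + u, y = -2 + v and expand: f = -2*u**3 - 2*u*v**2 - 2*v**3 + v**2.
No constant or linear terms (consistent with a singular point). Quadratic part: v**2. Cubic part: -2*u**3 - 2*u*v**2 - 2*v**3.
The quadratic part v**2 is a perfect square, so there is a single (double) tangent line v = 0, i.e. y = -2. Restricting the cubic part to that line (v = 0) leaves -2*u**3 ≠ 0, so f is not divisible by v and the branch is v² ≈ 2*u**3 to lowest order — this is a cusp.
Classification: cusp.
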